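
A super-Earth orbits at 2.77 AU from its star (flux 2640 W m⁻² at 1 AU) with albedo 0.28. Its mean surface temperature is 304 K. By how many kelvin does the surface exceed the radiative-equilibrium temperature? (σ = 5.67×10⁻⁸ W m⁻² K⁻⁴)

ΔT ≈ 122.2 K

S = 2640/2.77² = 344.1 W m⁻².
T_eq = [S(1−A)/(4σ)]^(1/4) = [344.1×0.72/(4×5.67×10⁻⁸)]^(1/4) = 181.8 K.
ΔT = T_surf − T_eq = 304 − 181.8.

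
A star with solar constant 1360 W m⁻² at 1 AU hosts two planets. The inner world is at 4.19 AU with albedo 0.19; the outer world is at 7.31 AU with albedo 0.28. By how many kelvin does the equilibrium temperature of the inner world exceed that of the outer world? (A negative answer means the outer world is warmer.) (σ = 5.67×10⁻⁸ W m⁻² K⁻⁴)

T_eq = [S₀(1−A)/(4σd²)]^(1/4), so T ∝ (1−A)^(1/4) / √d.
T₁ = [1360×0.81/(4×5.67×10⁻⁸×4.19²)]^(1/4) = 128.97 K.
T₂ = [1360×0.72/(4×5.67×10⁻⁸×7.31²)]^(1/4) = 94.81 K.

ΔT ≈ 34.2 K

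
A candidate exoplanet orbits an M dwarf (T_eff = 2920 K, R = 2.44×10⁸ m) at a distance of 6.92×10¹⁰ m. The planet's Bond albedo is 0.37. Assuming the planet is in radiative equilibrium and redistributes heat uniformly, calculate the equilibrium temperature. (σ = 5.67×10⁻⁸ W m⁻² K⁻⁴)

L = 4πR_⋆²σT_⋆⁴ = 4π(2.44×10⁸)² × 5.67×10⁻⁸ × (2920)⁴ = 3.08×10²⁴ W.
S = L/(4πd²) = 51.2 W m⁻².
Energy balance: absorbed = emitted ⇒ πR²·S(1−A) = 4πR²·σT_eq⁴, so T_eq⁴ = S(1−A)/(4σ).
T_eq = [51.2 × 0.63 / (4 × 5.67×10⁻⁸)]^(1/4) = (1.42×10⁸)^(1/4) = 109 K.

T_eq ≈ 109 K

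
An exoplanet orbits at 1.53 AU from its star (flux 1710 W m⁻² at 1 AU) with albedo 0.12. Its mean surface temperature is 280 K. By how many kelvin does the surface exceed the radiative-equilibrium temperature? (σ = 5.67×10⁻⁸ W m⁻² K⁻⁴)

ΔT ≈ 49.3 K

S = 1710/1.53² = 730.5 W m⁻².
T_eq = [S(1−A)/(4σ)]^(1/4) = [730.5×0.88/(4×5.67×10⁻⁸)]^(1/4) = 230.7 K.
ΔT = T_surf − T_eq = 280 − 230.7.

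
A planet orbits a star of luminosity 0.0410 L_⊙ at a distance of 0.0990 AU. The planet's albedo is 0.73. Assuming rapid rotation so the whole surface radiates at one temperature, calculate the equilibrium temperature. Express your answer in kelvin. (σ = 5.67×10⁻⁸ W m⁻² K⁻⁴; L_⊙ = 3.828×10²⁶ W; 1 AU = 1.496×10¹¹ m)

T_eq ≈ 287 K

d = 0.0990 AU = 1.48×10¹⁰ m.
L = 0.0410 × 3.828×10²⁶ = 1.57×10²⁵ W.
Flux: S = L/(4πd²) = 1.57×10²⁵/(4π×(1.48×10¹⁰)²) = 5690 W m⁻².
Energy balance: absorbed = emitted ⇒ πR²·S(1−A) = 4πR²·σT_eq⁴, so T_eq⁴ = S(1−A)/(4σ).
T_eq = [5690 × 0.27 / (4 × 5.67×10⁻⁸)]^(1/4) = (6.78×10⁹)^(1/4) = 287 K.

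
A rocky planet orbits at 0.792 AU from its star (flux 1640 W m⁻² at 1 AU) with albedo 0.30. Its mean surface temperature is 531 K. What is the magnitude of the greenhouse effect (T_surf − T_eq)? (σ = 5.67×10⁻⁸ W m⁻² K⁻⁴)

S = 1640/0.792² = 2615 W m⁻².
T_eq = [S(1−A)/(4σ)]^(1/4) = [2615×0.70/(4×5.67×10⁻⁸)]^(1/4) = 299.7 K.
ΔT = T_surf − T_eq = 531 − 299.7.

ΔT ≈ 231.3 K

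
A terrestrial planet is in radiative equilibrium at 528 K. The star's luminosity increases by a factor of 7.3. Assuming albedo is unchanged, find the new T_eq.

T_eq ≈ 868 K

T_eq ∝ L^(1/4) · d^(−1/2).
T′ = 528 × 7.3^(1/4) = 868 K.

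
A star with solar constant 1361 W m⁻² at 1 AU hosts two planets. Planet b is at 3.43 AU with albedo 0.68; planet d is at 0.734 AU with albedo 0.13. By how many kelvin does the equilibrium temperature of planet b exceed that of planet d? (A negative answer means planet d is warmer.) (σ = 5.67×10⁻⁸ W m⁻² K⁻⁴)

T_eq = [S₀(1−A)/(4σd²)]^(1/4), so T ∝ (1−A)^(1/4) / √d.
T₁ = [1361×0.32/(4×5.67×10⁻⁸×3.43²)]^(1/4) = 113.03 K.
T₂ = [1361×0.87/(4×5.67×10⁻⁸×0.734²)]^(1/4) = 313.75 K.

ΔT ≈ -200.7 K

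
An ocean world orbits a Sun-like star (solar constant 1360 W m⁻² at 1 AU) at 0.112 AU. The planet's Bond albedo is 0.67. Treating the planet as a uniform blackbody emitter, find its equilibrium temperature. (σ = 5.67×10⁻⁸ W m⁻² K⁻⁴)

Flux at 0.112 AU: S = 1360/0.112² = 1.08×10⁵ W m⁻².
Energy balance: absorbed = emitted ⇒ πR²·S(1−A) = 4πR²·σT_eq⁴, so T_eq⁴ = S(1−A)/(4σ).
T_eq = [1.08×10⁵ × 0.33 / (4 × 5.67×10⁻⁸)]^(1/4) = (1.58×10¹¹)^(1/4) = 630 K.

T_eq ≈ 630 K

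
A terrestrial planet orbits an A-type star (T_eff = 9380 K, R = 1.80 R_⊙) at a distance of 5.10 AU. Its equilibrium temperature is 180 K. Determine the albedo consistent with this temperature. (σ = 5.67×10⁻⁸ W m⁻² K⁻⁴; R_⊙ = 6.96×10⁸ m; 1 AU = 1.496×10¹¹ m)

R_⋆ = 1.80 × 6.96×10⁸ = 1.25×10⁹ m.
d = 5.10 AU = 7.63×10¹¹ m.
L = 4πR_⋆²σT_⋆⁴ = 4π(1.25×10⁹)² × 5.67×10⁻⁸ × (9380)⁴ = 8.66×10²⁷ W.
S = L/(4πd²) = 1180 W m⁻².
From T_eq⁴ = S(1−A)/(4σ): 1−A = 4σT_eq⁴/S.
1−A = 4 × 5.67×10⁻⁸ × (180)⁴ / 1180 = 0.201.

A ≈ 0.80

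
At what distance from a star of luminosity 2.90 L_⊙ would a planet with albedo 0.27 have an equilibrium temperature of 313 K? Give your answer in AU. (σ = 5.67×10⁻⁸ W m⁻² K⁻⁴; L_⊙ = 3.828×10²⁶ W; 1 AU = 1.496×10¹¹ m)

L = 2.90 × 3.828×10²⁶ = 1.11×10²⁷ W.
From T_eq⁴ = L(1−A)/(16πσd²): d = √[L(1−A)/(16πσT_eq⁴)].
d = √[1.11×10²⁷ × 0.73 / (16π × 5.67×10⁻⁸ × (313)⁴)] = 1.72×10¹¹ m = 1.15 AU.

d ≈ 1.15 AU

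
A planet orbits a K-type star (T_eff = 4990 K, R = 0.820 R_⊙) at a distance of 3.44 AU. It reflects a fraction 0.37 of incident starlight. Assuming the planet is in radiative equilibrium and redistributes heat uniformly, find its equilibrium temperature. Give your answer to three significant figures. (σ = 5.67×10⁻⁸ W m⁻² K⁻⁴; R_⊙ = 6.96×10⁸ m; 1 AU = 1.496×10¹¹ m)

R_⋆ = 0.820 × 6.96×10⁸ = 5.71×10⁸ m.
d = 3.44 AU = 5.15×10¹¹ m.
L = 4πR_⋆²σT_⋆⁴ = 4π(5.71×10⁸)² × 5.67×10⁻⁸ × (4990)⁴ = 1.44×10²⁶ W.
S = L/(4πd²) = 43.2 W m⁻².
Energy balance: absorbed = emitted ⇒ πR²·S(1−A) = 4πR²·σT_eq⁴, so T_eq⁴ = S(1−A)/(4σ).
T_eq = [43.2 × 0.63 / (4 × 5.67×10⁻⁸)]^(1/4) = (1.20×10⁸)^(1/4) = 105 K.

T_eq ≈ 105 K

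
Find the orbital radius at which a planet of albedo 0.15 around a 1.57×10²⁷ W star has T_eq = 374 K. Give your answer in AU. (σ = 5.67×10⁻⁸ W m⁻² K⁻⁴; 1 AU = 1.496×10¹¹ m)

From T_eq⁴ = L(1−A)/(16πσd²): d = √[L(1−A)/(16πσT_eq⁴)].
d = √[1.57×10²⁷ × 0.85 / (16π × 5.67×10⁻⁸ × (374)⁴)] = 1.55×10¹¹ m = 1.03 AU.

d ≈ 1.03 AU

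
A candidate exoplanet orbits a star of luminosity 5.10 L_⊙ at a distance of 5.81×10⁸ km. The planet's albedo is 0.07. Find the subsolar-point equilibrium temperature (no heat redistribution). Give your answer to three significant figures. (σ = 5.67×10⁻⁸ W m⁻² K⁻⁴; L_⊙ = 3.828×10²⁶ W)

T_ss ≈ 295 K

d = 5.81×10⁸ km = 5.81×10¹¹ m.
L = 5.10 × 3.828×10²⁶ = 1.95×10²⁷ W.
Flux: S = L/(4πd²) = 1.95×10²⁷/(4π×(5.81×10¹¹)²) = 460 W m⁻².
At the subsolar point the surface absorbs S(1−A) and emits σT⁴ per unit area — no factor of 4, since only the local patch is in balance.
T = [460 × 0.93 / 5.67×10⁻⁸]^(1/4) = (7.55×10⁹)^(1/4) = 295 K.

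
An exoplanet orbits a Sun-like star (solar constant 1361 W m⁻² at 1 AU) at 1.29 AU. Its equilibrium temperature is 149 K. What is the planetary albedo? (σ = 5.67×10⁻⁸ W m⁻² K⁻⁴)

A ≈ 0.86

Flux at 1.29 AU: S = 1361/1.29² = 818 W m⁻².
From T_eq⁴ = S(1−A)/(4σ): 1−A = 4σT_eq⁴/S.
1−A = 4 × 5.67×10⁻⁸ × (149)⁴ / 818 = 0.137.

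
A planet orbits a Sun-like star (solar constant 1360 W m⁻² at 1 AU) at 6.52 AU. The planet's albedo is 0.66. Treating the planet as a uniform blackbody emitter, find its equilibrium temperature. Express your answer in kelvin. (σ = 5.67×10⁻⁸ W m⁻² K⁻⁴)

Flux at 6.52 AU: S = 1360/6.52² = 32.0 W m⁻².
Energy balance: absorbed = emitted ⇒ πR²·S(1−A) = 4πR²·σT_eq⁴, so T_eq⁴ = S(1−A)/(4σ).
T_eq = [32.0 × 0.34 / (4 × 5.67×10⁻⁸)]^(1/4) = (4.80×10⁷)^(1/4) = 83.2 K.

T_eq ≈ 83.2 K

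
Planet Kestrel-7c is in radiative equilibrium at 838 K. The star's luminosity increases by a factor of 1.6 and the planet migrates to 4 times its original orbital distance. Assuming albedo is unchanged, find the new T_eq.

T_eq ≈ 471 K

T_eq ∝ L^(1/4) · d^(−1/2).
T′ = 838 × 1.6^(1/4) / 4^(1/2) = 471 K.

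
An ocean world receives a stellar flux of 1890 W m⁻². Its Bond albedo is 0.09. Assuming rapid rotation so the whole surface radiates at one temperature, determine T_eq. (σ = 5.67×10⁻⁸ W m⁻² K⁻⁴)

T_eq ≈ 295 K

Energy balance: absorbed = emitted ⇒ πR²·S(1−A) = 4πR²·σT_eq⁴, so T_eq⁴ = S(1−A)/(4σ).
T_eq = [1890 × 0.91 / (4 × 5.67×10⁻⁸)]^(1/4) = (7.58×10⁹)^(1/4) = 295 K.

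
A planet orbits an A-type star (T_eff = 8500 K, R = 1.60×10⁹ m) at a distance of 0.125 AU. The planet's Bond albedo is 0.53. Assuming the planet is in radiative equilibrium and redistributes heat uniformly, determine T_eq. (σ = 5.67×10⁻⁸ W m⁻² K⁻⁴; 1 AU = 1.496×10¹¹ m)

d = 0.125 AU = 1.87×10¹⁰ m.
L = 4πR_⋆²σT_⋆⁴ = 4π(1.60×10⁹)² × 5.67×10⁻⁸ × (8500)⁴ = 9.52×10²⁷ W.
S = L/(4πd²) = 2.17×10⁶ W m⁻².
Energy balance: absorbed = emitted ⇒ πR²·S(1−A) = 4πR²·σT_eq⁴, so T_eq⁴ = S(1−A)/(4σ).
T_eq = [2.17×10⁶ × 0.47 / (4 × 5.67×10⁻⁸)]^(1/4) = (4.49×10¹²)^(1/4) = 1460 K.

T_eq ≈ 1460 K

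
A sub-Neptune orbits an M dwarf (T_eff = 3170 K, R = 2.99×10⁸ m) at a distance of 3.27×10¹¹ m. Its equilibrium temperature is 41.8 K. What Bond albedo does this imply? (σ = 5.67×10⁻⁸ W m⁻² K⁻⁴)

L = 4πR_⋆²σT_⋆⁴ = 4π(2.99×10⁸)² × 5.67×10⁻⁸ × (3170)⁴ = 6.43×10²⁴ W.
S = L/(4πd²) = 4.79 W m⁻².
From T_eq⁴ = S(1−A)/(4σ): 1−A = 4σT_eq⁴/S.
1−A = 4 × 5.67×10⁻⁸ × (41.8)⁴ / 4.79 = 0.145.

A ≈ 0.86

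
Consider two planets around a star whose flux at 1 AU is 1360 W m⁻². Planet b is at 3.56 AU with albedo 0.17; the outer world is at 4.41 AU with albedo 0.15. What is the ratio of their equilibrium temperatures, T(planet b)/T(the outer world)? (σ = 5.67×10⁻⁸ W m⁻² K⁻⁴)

T_eq = [S₀(1−A)/(4σd²)]^(1/4), so T ∝ (1−A)^(1/4) / √d.
T₁ = [1360×0.83/(4×5.67×10⁻⁸×3.56²)]^(1/4) = 140.77 K.
T₂ = [1360×0.85/(4×5.67×10⁻⁸×4.41²)]^(1/4) = 127.24 K.

T₁/T₂ ≈ 1.106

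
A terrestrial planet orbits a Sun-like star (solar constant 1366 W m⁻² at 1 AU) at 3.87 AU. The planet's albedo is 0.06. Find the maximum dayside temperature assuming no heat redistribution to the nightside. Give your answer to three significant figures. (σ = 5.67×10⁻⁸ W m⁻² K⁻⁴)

Flux at 3.87 AU: S = 1366/3.87² = 91.2 W m⁻².
With no redistribution each surface element balances locally: S(1−A) = σT⁴.
T = [91.2 × 0.94 / 5.67×10⁻⁸]^(1/4) = (1.51×10⁹)^(1/4) = 197 K.

T_ss ≈ 197 K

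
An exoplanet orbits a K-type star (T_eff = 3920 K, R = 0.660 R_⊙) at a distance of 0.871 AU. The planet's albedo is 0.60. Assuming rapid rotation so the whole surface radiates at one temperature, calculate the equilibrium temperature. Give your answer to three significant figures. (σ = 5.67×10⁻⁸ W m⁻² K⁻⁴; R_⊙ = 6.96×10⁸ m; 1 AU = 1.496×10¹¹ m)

T_eq ≈ 131 K

R_⋆ = 0.660 × 6.96×10⁸ = 4.59×10⁸ m.
d = 0.871 AU = 1.30×10¹¹ m.
L = 4πR_⋆²σT_⋆⁴ = 4π(4.59×10⁸)² × 5.67×10⁻⁸ × (3920)⁴ = 3.55×10²⁵ W.
S = L/(4πd²) = 166 W m⁻².
Energy balance: absorbed = emitted ⇒ πR²·S(1−A) = 4πR²·σT_eq⁴, so T_eq⁴ = S(1−A)/(4σ).
T_eq = [166 × 0.40 / (4 × 5.67×10⁻⁸)]^(1/4) = (2.93×10⁸)^(1/4) = 131 K.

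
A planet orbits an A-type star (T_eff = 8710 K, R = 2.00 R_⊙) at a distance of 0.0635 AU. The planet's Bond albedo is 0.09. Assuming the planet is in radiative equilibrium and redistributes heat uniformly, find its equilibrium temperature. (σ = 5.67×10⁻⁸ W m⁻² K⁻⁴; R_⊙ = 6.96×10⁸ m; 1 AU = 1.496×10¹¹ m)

R_⋆ = 2.00 × 6.96×10⁸ = 1.39×10⁹ m.
d = 0.0635 AU = 9.50×10⁹ m.
L = 4πR_⋆²σT_⋆⁴ = 4π(1.39×10⁹)² × 5.67×10⁻⁸ × (8710)⁴ = 7.95×10²⁷ W.
S = L/(4πd²) = 7.01×10⁶ W m⁻².
Energy balance: absorbed = emitted ⇒ πR²·S(1−A) = 4πR²·σT_eq⁴, so T_eq⁴ = S(1−A)/(4σ).
T_eq = [7.01×10⁶ × 0.91 / (4 × 5.67×10⁻⁸)]^(1/4) = (2.81×10¹³)^(1/4) = 2300 K.

T_eq ≈ 2300 K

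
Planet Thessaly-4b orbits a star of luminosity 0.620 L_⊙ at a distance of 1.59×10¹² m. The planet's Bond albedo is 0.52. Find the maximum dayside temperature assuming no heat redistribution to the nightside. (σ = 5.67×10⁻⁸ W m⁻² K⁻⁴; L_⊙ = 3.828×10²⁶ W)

T_ss ≈ 89.2 K

L = 0.620 × 3.828×10²⁶ = 2.37×10²⁶ W.
Flux: S = L/(4πd²) = 2.37×10²⁶/(4π×(1.59×10¹²)²) = 7.47 W m⁻².
With no redistribution each surface element balances locally: S(1−A) = σT⁴.
T = [7.47 × 0.48 / 5.67×10⁻⁸]^(1/4) = (6.32×10⁷)^(1/4) = 89.2 K.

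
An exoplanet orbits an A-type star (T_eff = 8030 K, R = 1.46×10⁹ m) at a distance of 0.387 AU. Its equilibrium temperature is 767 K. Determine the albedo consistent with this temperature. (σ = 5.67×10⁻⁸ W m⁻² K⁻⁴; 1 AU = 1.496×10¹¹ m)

d = 0.387 AU = 5.79×10¹⁰ m.
L = 4πR_⋆²σT_⋆⁴ = 4π(1.46×10⁹)² × 5.67×10⁻⁸ × (8030)⁴ = 6.31×10²⁷ W.
S = L/(4πd²) = 1.50×10⁵ W m⁻².
From T_eq⁴ = S(1−A)/(4σ): 1−A = 4σT_eq⁴/S.
1−A = 4 × 5.67×10⁻⁸ × (767)⁴ / 1.50×10⁵ = 0.524.

A ≈ 0.48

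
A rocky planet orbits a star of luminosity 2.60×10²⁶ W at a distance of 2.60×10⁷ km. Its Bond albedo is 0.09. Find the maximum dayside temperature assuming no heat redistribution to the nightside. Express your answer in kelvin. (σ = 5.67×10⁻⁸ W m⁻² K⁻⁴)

T_ss ≈ 837 K

d = 2.60×10⁷ km = 2.60×10¹⁰ m.
Flux: S = L/(4πd²) = 2.60×10²⁶/(4π×(2.60×10¹⁰)²) = 3.06×10⁴ W m⁻².
With no redistribution each surface element balances locally: S(1−A) = σT⁴.
T = [3.06×10⁴ × 0.91 / 5.67×10⁻⁸]^(1/4) = (4.91×10¹¹)^(1/4) = 837 K.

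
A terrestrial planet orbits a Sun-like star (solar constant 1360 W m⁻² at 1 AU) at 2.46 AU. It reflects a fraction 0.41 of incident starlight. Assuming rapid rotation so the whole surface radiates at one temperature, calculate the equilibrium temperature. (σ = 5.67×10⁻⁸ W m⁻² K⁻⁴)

Flux at 2.46 AU: S = 1360/2.46² = 225 W m⁻².
Energy balance: absorbed = emitted ⇒ πR²·S(1−A) = 4πR²·σT_eq⁴, so T_eq⁴ = S(1−A)/(4σ).
T_eq = [225 × 0.59 / (4 × 5.67×10⁻⁸)]^(1/4) = (5.85×10⁸)^(1/4) = 155 K.

T_eq ≈ 155 K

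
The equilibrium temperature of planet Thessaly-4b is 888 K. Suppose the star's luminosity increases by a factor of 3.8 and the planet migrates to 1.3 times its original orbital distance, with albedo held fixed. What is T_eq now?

T_eq ≈ 1090 K

T_eq ∝ L^(1/4) · d^(−1/2).
T′ = 888 × 3.8^(1/4) / 1.3^(1/2) = 1090 K.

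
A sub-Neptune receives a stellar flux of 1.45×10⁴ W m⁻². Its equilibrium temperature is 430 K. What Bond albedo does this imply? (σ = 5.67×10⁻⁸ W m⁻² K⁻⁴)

A ≈ 0.47

From T_eq⁴ = S(1−A)/(4σ): 1−A = 4σT_eq⁴/S.
1−A = 4 × 5.67×10⁻⁸ × (430)⁴ / 1.45×10⁴ = 0.535.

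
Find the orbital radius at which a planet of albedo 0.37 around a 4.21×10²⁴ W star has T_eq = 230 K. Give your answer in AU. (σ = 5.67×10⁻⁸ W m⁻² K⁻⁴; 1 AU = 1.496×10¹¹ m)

From T_eq⁴ = L(1−A)/(16πσd²): d = √[L(1−A)/(16πσT_eq⁴)].
d = √[4.21×10²⁴ × 0.63 / (16π × 5.67×10⁻⁸ × (230)⁴)] = 1.82×10¹⁰ m = 0.122 AU.

d ≈ 0.122 AU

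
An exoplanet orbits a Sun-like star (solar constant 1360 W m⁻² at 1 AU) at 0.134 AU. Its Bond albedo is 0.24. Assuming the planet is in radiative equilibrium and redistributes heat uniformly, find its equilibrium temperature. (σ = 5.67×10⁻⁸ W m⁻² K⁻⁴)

Flux at 0.134 AU: S = 1360/0.134² = 7.57×10⁴ W m⁻².
Energy balance: absorbed = emitted ⇒ πR²·S(1−A) = 4πR²·σT_eq⁴, so T_eq⁴ = S(1−A)/(4σ).
T_eq = [7.57×10⁴ × 0.76 / (4 × 5.67×10⁻⁸)]^(1/4) = (2.54×10¹¹)^(1/4) = 710 K.

T_eq ≈ 710 K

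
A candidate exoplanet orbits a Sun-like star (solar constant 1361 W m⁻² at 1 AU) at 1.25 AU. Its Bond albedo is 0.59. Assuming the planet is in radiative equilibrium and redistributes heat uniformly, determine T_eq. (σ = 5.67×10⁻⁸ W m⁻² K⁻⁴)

Flux at 1.25 AU: S = 1361/1.25² = 871 W m⁻².
Energy balance: absorbed = emitted ⇒ πR²·S(1−A) = 4πR²·σT_eq⁴, so T_eq⁴ = S(1−A)/(4σ).
T_eq = [871 × 0.41 / (4 × 5.67×10⁻⁸)]^(1/4) = (1.57×10⁹)^(1/4) = 199 K.

T_eq ≈ 199 K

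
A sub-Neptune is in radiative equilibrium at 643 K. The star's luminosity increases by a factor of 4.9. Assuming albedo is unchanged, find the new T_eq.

T_eq ∝ L^(1/4) · d^(−1/2).
T′ = 643 × 4.9^(1/4) = 957 K.

T_eq ≈ 957 K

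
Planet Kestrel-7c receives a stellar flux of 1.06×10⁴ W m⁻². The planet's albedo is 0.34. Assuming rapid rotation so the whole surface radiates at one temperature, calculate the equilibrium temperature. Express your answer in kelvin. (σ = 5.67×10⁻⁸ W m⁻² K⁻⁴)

T_eq ≈ 419 K

Energy balance: absorbed = emitted ⇒ πR²·S(1−A) = 4πR²·σT_eq⁴, so T_eq⁴ = S(1−A)/(4σ).
T_eq = [1.06×10⁴ × 0.66 / (4 × 5.67×10⁻⁸)]^(1/4) = (3.08×10¹⁰)^(1/4) = 419 K.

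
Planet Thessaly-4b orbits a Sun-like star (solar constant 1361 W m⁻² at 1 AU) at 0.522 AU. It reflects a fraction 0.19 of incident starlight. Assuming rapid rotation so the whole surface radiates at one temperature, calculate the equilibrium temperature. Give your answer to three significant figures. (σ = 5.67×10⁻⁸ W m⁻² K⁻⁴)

T_eq ≈ 365 K

Flux at 0.522 AU: S = 1361/0.522² = 4990 W m⁻².
Energy balance: absorbed = emitted ⇒ πR²·S(1−A) = 4πR²·σT_eq⁴, so T_eq⁴ = S(1−A)/(4σ).
T_eq = [4990 × 0.81 / (4 × 5.67×10⁻⁸)]^(1/4) = (1.78×10¹⁰)^(1/4) = 365 K.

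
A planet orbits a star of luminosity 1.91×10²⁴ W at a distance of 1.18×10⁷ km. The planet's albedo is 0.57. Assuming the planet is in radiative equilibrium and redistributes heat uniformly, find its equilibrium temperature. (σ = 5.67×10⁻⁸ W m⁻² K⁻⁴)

d = 1.18×10⁷ km = 1.18×10¹⁰ m.
Flux: S = L/(4πd²) = 1.91×10²⁴/(4π×(1.18×10¹⁰)²) = 1090 W m⁻².
Energy balance: absorbed = emitted ⇒ πR²·S(1−A) = 4πR²·σT_eq⁴, so T_eq⁴ = S(1−A)/(4σ).
T_eq = [1090 × 0.43 / (4 × 5.67×10⁻⁸)]^(1/4) = (2.07×10⁹)^(1/4) = 213 K.

T_eq ≈ 213 K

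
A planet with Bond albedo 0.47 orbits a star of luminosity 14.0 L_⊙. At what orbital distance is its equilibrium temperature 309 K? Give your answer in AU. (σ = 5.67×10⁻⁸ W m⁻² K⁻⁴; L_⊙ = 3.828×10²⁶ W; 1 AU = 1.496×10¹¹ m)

L = 14.0 × 3.828×10²⁶ = 5.36×10²⁷ W.
From T_eq⁴ = L(1−A)/(16πσd²): d = √[L(1−A)/(16πσT_eq⁴)].
d = √[5.36×10²⁷ × 0.53 / (16π × 5.67×10⁻⁸ × (309)⁴)] = 3.31×10¹¹ m = 2.21 AU.

d ≈ 2.21 AU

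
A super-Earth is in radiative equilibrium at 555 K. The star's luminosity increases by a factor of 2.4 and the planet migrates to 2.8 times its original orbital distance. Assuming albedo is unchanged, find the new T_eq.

T_eq ∝ L^(1/4) · d^(−1/2).
T′ = 555 × 2.4^(1/4) / 2.8^(1/2) = 413 K.

T_eq ≈ 413 K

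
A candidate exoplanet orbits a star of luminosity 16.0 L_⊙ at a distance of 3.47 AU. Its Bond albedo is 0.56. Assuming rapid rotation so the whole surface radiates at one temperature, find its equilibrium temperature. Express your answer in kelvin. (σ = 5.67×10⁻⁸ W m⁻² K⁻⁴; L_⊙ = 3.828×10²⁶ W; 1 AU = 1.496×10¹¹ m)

T_eq ≈ 243 K

d = 3.47 AU = 5.19×10¹¹ m.
L = 16.0 × 3.828×10²⁶ = 6.12×10²⁷ W.
Flux: S = L/(4πd²) = 6.12×10²⁷/(4π×(5.19×10¹¹)²) = 1810 W m⁻².
Energy balance: absorbed = emitted ⇒ πR²·S(1−A) = 4πR²·σT_eq⁴, so T_eq⁴ = S(1−A)/(4σ).
T_eq = [1810 × 0.44 / (4 × 5.67×10⁻⁸)]^(1/4) = (3.51×10⁹)^(1/4) = 243 K.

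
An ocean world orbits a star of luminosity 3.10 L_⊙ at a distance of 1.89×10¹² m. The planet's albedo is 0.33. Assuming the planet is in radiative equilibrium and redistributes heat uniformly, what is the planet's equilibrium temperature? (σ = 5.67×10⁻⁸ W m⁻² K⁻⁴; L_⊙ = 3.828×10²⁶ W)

T_eq ≈ 94.0 K

L = 3.10 × 3.828×10²⁶ = 1.19×10²⁷ W.
Flux: S = L/(4πd²) = 1.19×10²⁷/(4π×(1.89×10¹²)²) = 26.4 W m⁻².
Energy balance: absorbed = emitted ⇒ πR²·S(1−A) = 4πR²·σT_eq⁴, so T_eq⁴ = S(1−A)/(4σ).
T_eq = [26.4 × 0.67 / (4 × 5.67×10⁻⁸)]^(1/4) = (7.81×10⁷)^(1/4) = 94.0 K.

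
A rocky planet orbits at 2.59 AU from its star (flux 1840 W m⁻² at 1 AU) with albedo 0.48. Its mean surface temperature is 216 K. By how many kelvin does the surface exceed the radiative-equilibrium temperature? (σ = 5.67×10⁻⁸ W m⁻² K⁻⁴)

ΔT ≈ 57.6 K

S = 1840/2.59² = 274.3 W m⁻².
T_eq = [S(1−A)/(4σ)]^(1/4) = [274.3×0.52/(4×5.67×10⁻⁸)]^(1/4) = 158.4 K.
ΔT = T_surf − T_eq = 216 − 158.4.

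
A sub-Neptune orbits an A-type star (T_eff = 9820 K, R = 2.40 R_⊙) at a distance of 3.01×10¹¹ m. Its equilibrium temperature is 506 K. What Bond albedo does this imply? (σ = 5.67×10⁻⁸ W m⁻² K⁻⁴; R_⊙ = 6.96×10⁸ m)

A ≈ 0.08

R_⋆ = 2.40 × 6.96×10⁸ = 1.67×10⁹ m.
L = 4πR_⋆²σT_⋆⁴ = 4π(1.67×10⁹)² × 5.67×10⁻⁸ × (9820)⁴ = 1.85×10²⁸ W.
S = L/(4πd²) = 1.62×10⁴ W m⁻².
From T_eq⁴ = S(1−A)/(4σ): 1−A = 4σT_eq⁴/S.
1−A = 4 × 5.67×10⁻⁸ × (506)⁴ / 1.62×10⁴ = 0.916.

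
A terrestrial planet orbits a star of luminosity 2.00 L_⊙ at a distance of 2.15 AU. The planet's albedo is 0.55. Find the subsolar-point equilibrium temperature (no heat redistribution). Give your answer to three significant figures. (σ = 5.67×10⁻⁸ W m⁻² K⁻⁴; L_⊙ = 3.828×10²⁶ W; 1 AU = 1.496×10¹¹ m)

T_ss ≈ 261 K

d = 2.15 AU = 3.22×10¹¹ m.
L = 2.00 × 3.828×10²⁶ = 7.66×10²⁶ W.
Flux: S = L/(4πd²) = 7.66×10²⁶/(4π×(3.22×10¹¹)²) = 589 W m⁻².
At the subsolar point the surface absorbs S(1−A) and emits σT⁴ per unit area — no factor of 4, since only the local patch is in balance.
T = [589 × 0.45 / 5.67×10⁻⁸]^(1/4) = (4.67×10⁹)^(1/4) = 261 K.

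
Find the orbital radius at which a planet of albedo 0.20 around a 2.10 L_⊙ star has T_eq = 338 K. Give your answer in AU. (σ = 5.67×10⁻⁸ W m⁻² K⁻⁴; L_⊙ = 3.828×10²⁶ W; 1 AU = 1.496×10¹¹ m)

L = 2.10 × 3.828×10²⁶ = 8.04×10²⁶ W.
From T_eq⁴ = L(1−A)/(16πσd²): d = √[L(1−A)/(16πσT_eq⁴)].
d = √[8.04×10²⁶ × 0.80 / (16π × 5.67×10⁻⁸ × (338)⁴)] = 1.31×10¹¹ m = 0.879 AU.

d ≈ 0.879 AU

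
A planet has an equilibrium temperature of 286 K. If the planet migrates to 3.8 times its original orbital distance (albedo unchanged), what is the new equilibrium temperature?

T_eq ∝ L^(1/4) · d^(−1/2).
T′ = 286 / 3.8^(1/2) = 147 K.

T_eq ≈ 147 K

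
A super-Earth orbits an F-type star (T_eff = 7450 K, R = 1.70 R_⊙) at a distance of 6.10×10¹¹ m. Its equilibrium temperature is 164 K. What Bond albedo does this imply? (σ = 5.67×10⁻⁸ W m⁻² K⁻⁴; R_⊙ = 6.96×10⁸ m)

A ≈ 0.75

R_⋆ = 1.70 × 6.96×10⁸ = 1.18×10⁹ m.
L = 4πR_⋆²σT_⋆⁴ = 4π(1.18×10⁹)² × 5.67×10⁻⁸ × (7450)⁴ = 3.07×10²⁷ W.
S = L/(4πd²) = 657 W m⁻².
From T_eq⁴ = S(1−A)/(4σ): 1−A = 4σT_eq⁴/S.
1−A = 4 × 5.67×10⁻⁸ × (164)⁴ / 657 = 0.250.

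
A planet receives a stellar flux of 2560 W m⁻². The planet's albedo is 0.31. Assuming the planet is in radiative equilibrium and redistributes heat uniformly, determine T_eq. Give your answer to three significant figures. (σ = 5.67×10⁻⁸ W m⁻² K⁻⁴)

T_eq ≈ 297 K

Energy balance: absorbed = emitted ⇒ πR²·S(1−A) = 4πR²·σT_eq⁴, so T_eq⁴ = S(1−A)/(4σ).
T_eq = [2560 × 0.69 / (4 × 5.67×10⁻⁸)]^(1/4) = (7.79×10⁹)^(1/4) = 297 K.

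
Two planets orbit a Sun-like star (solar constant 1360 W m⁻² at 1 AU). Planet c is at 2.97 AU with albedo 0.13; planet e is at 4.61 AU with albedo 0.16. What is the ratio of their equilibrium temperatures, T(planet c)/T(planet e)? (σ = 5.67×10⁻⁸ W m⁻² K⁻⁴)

T_eq = [S₀(1−A)/(4σd²)]^(1/4), so T ∝ (1−A)^(1/4) / √d.
T₁ = [1360×0.87/(4×5.67×10⁻⁸×2.97²)]^(1/4) = 155.95 K.
T₂ = [1360×0.84/(4×5.67×10⁻⁸×4.61²)]^(1/4) = 124.08 K.

T₁/T₂ ≈ 1.257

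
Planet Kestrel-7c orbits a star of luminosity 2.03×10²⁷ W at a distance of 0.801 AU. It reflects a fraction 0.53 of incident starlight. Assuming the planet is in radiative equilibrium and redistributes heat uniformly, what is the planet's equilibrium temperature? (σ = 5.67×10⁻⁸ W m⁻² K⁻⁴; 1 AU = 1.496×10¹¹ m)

d = 0.801 AU = 1.20×10¹¹ m.
Flux: S = L/(4πd²) = 2.03×10²⁷/(4π×(1.20×10¹¹)²) = 1.13×10⁴ W m⁻².
Energy balance: absorbed = emitted ⇒ πR²·S(1−A) = 4πR²·σT_eq⁴, so T_eq⁴ = S(1−A)/(4σ).
T_eq = [1.13×10⁴ × 0.47 / (4 × 5.67×10⁻⁸)]^(1/4) = (2.33×10¹⁰)^(1/4) = 391 K.

T_eq ≈ 391 K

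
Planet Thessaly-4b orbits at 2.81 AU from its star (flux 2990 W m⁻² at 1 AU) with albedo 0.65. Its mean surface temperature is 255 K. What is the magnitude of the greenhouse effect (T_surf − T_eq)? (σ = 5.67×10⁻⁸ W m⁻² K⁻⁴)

ΔT ≈ 99.5 K

S = 2990/2.81² = 378.7 W m⁻².
T_eq = [S(1−A)/(4σ)]^(1/4) = [378.7×0.35/(4×5.67×10⁻⁸)]^(1/4) = 155.5 K.
ΔT = T_surf − T_eq = 255 − 155.5.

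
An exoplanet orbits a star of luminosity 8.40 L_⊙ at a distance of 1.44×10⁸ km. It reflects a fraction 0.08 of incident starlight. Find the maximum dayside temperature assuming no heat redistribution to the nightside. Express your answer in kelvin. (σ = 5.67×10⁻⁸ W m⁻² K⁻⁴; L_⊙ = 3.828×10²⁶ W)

d = 1.44×10⁸ km = 1.44×10¹¹ m.
L = 8.40 × 3.828×10²⁶ = 3.22×10²⁷ W.
Flux: S = L/(4πd²) = 3.22×10²⁷/(4π×(1.44×10¹¹)²) = 1.23×10⁴ W m⁻².
With no redistribution each surface element balances locally: S(1−A) = σT⁴.
T = [1.23×10⁴ × 0.92 / 5.67×10⁻⁸]^(1/4) = (2.00×10¹¹)^(1/4) = 669 K.

T_ss ≈ 669 K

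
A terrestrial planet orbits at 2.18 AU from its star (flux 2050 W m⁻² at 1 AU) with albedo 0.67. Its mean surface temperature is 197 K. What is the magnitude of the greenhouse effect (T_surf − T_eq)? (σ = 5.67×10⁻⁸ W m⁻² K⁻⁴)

S = 2050/2.18² = 431.4 W m⁻².
T_eq = [S(1−A)/(4σ)]^(1/4) = [431.4×0.33/(4×5.67×10⁻⁸)]^(1/4) = 158.3 K.
ΔT = T_surf − T_eq = 197 − 158.3.

ΔT ≈ 38.7 K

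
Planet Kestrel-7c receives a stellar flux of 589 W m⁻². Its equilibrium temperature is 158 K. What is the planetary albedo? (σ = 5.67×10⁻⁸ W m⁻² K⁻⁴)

From T_eq⁴ = S(1−A)/(4σ): 1−A = 4σT_eq⁴/S.
1−A = 4 × 5.67×10⁻⁸ × (158)⁴ / 589 = 0.240.

A ≈ 0.76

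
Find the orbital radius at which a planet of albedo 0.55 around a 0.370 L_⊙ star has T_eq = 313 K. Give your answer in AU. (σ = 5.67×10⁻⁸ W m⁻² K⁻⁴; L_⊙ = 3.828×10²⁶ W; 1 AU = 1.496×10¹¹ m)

d ≈ 0.323 AU

L = 0.370 × 3.828×10²⁶ = 1.42×10²⁶ W.
From T_eq⁴ = L(1−A)/(16πσd²): d = √[L(1−A)/(16πσT_eq⁴)].
d = √[1.42×10²⁶ × 0.45 / (16π × 5.67×10⁻⁸ × (313)⁴)] = 4.83×10¹⁰ m = 0.323 AU.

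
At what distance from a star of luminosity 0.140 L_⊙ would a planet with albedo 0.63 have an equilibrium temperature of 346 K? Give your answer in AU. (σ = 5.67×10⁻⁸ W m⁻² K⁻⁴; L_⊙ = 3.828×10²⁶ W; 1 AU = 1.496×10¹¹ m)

d ≈ 0.147 AU

L = 0.140 × 3.828×10²⁶ = 5.36×10²⁵ W.
From T_eq⁴ = L(1−A)/(16πσd²): d = √[L(1−A)/(16πσT_eq⁴)].
d = √[5.36×10²⁵ × 0.37 / (16π × 5.67×10⁻⁸ × (346)⁴)] = 2.20×10¹⁰ m = 0.147 AU.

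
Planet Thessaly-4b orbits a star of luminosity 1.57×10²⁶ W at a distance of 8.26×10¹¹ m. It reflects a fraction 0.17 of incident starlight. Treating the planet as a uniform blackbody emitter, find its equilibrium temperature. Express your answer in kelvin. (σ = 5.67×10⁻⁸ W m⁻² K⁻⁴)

Flux: S = L/(4πd²) = 1.57×10²⁶/(4π×(8.26×10¹¹)²) = 18.3 W m⁻².
Energy balance: absorbed = emitted ⇒ πR²·S(1−A) = 4πR²·σT_eq⁴, so T_eq⁴ = S(1−A)/(4σ).
T_eq = [18.3 × 0.83 / (4 × 5.67×10⁻⁸)]^(1/4) = (6.70×10⁷)^(1/4) = 90.5 K.

T_eq ≈ 90.5 K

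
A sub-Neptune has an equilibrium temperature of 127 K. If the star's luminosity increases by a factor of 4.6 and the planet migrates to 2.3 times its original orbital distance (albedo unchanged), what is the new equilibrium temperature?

T_eq ∝ L^(1/4) · d^(−1/2).
T′ = 127 × 4.6^(1/4) / 2.3^(1/2) = 123 K.

T_eq ≈ 123 K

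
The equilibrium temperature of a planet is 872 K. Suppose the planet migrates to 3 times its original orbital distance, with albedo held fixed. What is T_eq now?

T_eq ≈ 503 K

T_eq ∝ L^(1/4) · d^(−1/2).
T′ = 872 / 3^(1/2) = 503 K.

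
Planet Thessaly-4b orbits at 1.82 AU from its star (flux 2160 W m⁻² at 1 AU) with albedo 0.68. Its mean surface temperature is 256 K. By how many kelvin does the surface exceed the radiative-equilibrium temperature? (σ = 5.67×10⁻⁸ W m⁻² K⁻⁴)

ΔT ≈ 81.8 K

S = 2160/1.82² = 652.1 W m⁻².
T_eq = [S(1−A)/(4σ)]^(1/4) = [652.1×0.32/(4×5.67×10⁻⁸)]^(1/4) = 174.2 K.
ΔT = T_surf − T_eq = 256 − 174.2.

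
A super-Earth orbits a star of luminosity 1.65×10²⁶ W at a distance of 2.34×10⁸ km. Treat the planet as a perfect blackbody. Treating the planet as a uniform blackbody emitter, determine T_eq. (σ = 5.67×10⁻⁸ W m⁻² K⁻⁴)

d = 2.34×10⁸ km = 2.34×10¹¹ m.
Flux: S = L/(4πd²) = 1.65×10²⁶/(4π×(2.34×10¹¹)²) = 240 W m⁻².
Energy balance: absorbed = emitted ⇒ πR²·S(1−A) = 4πR²·σT_eq⁴, so T_eq⁴ = S(1−A)/(4σ).
T_eq = [240 × 1.00 / (4 × 5.67×10⁻⁸)]^(1/4) = (1.06×10⁹)^(1/4) = 180 K.

T_eq ≈ 180 K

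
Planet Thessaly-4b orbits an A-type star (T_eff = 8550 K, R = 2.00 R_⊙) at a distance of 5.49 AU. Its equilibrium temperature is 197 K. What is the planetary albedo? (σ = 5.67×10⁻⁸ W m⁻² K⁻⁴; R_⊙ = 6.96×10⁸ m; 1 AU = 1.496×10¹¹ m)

A ≈ 0.61

R_⋆ = 2.00 × 6.96×10⁸ = 1.39×10⁹ m.
d = 5.49 AU = 8.21×10¹¹ m.
L = 4πR_⋆²σT_⋆⁴ = 4π(1.39×10⁹)² × 5.67×10⁻⁸ × (8550)⁴ = 7.38×10²⁷ W.
S = L/(4πd²) = 870 W m⁻².
From T_eq⁴ = S(1−A)/(4σ): 1−A = 4σT_eq⁴/S.
1−A = 4 × 5.67×10⁻⁸ × (197)⁴ / 870 = 0.392.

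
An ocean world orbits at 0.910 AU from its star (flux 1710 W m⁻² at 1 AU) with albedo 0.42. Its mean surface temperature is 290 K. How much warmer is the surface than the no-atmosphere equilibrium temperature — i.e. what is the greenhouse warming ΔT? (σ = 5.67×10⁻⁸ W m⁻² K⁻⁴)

S = 1710/0.910² = 2065 W m⁻².
T_eq = [S(1−A)/(4σ)]^(1/4) = [2065×0.58/(4×5.67×10⁻⁸)]^(1/4) = 269.6 K.
ΔT = T_surf − T_eq = 290 − 269.6.

ΔT ≈ 20.4 K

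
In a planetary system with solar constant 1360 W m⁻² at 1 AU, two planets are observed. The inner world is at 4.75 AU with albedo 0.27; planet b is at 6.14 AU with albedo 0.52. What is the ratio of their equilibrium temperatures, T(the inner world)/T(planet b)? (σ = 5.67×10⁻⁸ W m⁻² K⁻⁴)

T_eq = [S₀(1−A)/(4σd²)]^(1/4), so T ∝ (1−A)^(1/4) / √d.
T₁ = [1360×0.73/(4×5.67×10⁻⁸×4.75²)]^(1/4) = 118.02 K.
T₂ = [1360×0.48/(4×5.67×10⁻⁸×6.14²)]^(1/4) = 93.48 K.

T₁/T₂ ≈ 1.263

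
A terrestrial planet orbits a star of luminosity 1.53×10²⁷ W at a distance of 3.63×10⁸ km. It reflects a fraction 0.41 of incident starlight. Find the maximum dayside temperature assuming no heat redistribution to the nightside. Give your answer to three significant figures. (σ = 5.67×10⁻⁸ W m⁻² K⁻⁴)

T_ss ≈ 313 K

d = 3.63×10⁸ km = 3.63×10¹¹ m.
Flux: S = L/(4πd²) = 1.53×10²⁷/(4π×(3.63×10¹¹)²) = 924 W m⁻².
With no redistribution each surface element balances locally: S(1−A) = σT⁴.
T = [924 × 0.59 / 5.67×10⁻⁸]^(1/4) = (9.61×10⁹)^(1/4) = 313 K.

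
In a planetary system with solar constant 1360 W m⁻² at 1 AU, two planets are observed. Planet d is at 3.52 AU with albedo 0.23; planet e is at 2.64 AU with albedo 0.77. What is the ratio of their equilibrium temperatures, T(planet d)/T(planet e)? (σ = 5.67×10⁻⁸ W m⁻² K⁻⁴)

T_eq = [S₀(1−A)/(4σd²)]^(1/4), so T ∝ (1−A)^(1/4) / √d.
T₁ = [1360×0.77/(4×5.67×10⁻⁸×3.52²)]^(1/4) = 138.94 K.
T₂ = [1360×0.23/(4×5.67×10⁻⁸×2.64²)]^(1/4) = 118.61 K.

T₁/T₂ ≈ 1.171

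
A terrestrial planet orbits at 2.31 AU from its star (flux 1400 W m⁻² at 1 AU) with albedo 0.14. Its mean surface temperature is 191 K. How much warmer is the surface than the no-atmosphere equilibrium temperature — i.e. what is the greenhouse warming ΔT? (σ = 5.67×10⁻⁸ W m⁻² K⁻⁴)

ΔT ≈ 13.4 K

S = 1400/2.31² = 262.4 W m⁻².
T_eq = [S(1−A)/(4σ)]^(1/4) = [262.4×0.86/(4×5.67×10⁻⁸)]^(1/4) = 177.6 K.
ΔT = T_surf − T_eq = 191 − 177.6.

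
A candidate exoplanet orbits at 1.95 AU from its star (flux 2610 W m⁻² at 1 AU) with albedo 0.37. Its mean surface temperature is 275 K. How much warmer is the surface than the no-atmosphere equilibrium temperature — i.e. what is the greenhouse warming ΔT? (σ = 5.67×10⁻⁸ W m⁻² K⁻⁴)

ΔT ≈ 66.0 K

S = 2610/1.95² = 686.4 W m⁻².
T_eq = [S(1−A)/(4σ)]^(1/4) = [686.4×0.63/(4×5.67×10⁻⁸)]^(1/4) = 209.0 K.
ΔT = T_surf − T_eq = 275 − 209.0.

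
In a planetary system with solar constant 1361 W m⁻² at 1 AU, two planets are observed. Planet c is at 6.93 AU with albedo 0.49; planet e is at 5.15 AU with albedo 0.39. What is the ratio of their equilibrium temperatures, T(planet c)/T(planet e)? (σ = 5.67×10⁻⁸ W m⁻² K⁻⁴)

T₁/T₂ ≈ 0.824

T_eq = [S₀(1−A)/(4σd²)]^(1/4), so T ∝ (1−A)^(1/4) / √d.
T₁ = [1361×0.51/(4×5.67×10⁻⁸×6.93²)]^(1/4) = 89.35 K.
T₂ = [1361×0.61/(4×5.67×10⁻⁸×5.15²)]^(1/4) = 108.39 K.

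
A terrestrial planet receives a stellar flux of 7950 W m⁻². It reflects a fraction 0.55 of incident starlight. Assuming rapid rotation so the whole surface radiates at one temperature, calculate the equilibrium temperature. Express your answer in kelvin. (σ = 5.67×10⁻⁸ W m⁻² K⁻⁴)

Energy balance: absorbed = emitted ⇒ πR²·S(1−A) = 4πR²·σT_eq⁴, so T_eq⁴ = S(1−A)/(4σ).
T_eq = [7950 × 0.45 / (4 × 5.67×10⁻⁸)]^(1/4) = (1.58×10¹⁰)^(1/4) = 354 K.

T_eq ≈ 354 K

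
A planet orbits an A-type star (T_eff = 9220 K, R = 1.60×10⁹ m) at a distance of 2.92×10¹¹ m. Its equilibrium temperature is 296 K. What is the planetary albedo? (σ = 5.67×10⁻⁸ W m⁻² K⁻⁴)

L = 4πR_⋆²σT_⋆⁴ = 4π(1.60×10⁹)² × 5.67×10⁻⁸ × (9220)⁴ = 1.32×10²⁸ W.
S = L/(4πd²) = 1.23×10⁴ W m⁻².
From T_eq⁴ = S(1−A)/(4σ): 1−A = 4σT_eq⁴/S.
1−A = 4 × 5.67×10⁻⁸ × (296)⁴ / 1.23×10⁴ = 0.142.

A ≈ 0.86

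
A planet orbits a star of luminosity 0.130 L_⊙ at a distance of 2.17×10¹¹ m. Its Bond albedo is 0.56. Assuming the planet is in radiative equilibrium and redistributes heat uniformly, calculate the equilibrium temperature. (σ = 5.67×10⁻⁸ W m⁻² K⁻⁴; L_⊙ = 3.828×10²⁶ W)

T_eq ≈ 113 K

L = 0.130 × 3.828×10²⁶ = 4.98×10²⁵ W.
Flux: S = L/(4πd²) = 4.98×10²⁵/(4π×(2.17×10¹¹)²) = 84.1 W m⁻².
Energy balance: absorbed = emitted ⇒ πR²·S(1−A) = 4πR²·σT_eq⁴, so T_eq⁴ = S(1−A)/(4σ).
T_eq = [84.1 × 0.44 / (4 × 5.67×10⁻⁸)]^(1/4) = (1.63×10⁸)^(1/4) = 113 K.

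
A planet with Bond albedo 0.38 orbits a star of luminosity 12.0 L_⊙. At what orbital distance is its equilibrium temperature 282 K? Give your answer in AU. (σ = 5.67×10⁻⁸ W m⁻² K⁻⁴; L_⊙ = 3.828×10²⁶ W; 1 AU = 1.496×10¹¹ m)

d ≈ 2.66 AU

L = 12.0 × 3.828×10²⁶ = 4.59×10²⁷ W.
From T_eq⁴ = L(1−A)/(16πσd²): d = √[L(1−A)/(16πσT_eq⁴)].
d = √[4.59×10²⁷ × 0.62 / (16π × 5.67×10⁻⁸ × (282)⁴)] = 3.98×10¹¹ m = 2.66 AU.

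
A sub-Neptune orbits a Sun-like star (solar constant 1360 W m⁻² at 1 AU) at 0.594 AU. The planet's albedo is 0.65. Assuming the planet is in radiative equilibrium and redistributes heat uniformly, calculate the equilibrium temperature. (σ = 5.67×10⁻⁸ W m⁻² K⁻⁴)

T_eq ≈ 278 K

Flux at 0.594 AU: S = 1360/0.594² = 3850 W m⁻².
Energy balance: absorbed = emitted ⇒ πR²·S(1−A) = 4πR²·σT_eq⁴, so T_eq⁴ = S(1−A)/(4σ).
T_eq = [3850 × 0.35 / (4 × 5.67×10⁻⁸)]^(1/4) = (5.95×10⁹)^(1/4) = 278 K.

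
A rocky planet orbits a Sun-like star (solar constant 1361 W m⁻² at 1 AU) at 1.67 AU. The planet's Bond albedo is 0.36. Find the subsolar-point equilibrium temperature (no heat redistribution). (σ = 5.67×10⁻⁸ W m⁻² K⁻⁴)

T_ss ≈ 272 K

Flux at 1.67 AU: S = 1361/1.67² = 488 W m⁻².
At the subsolar point the surface absorbs S(1−A) and emits σT⁴ per unit area — no factor of 4, since only the local patch is in balance.
T = [488 × 0.64 / 5.67×10⁻⁸]^(1/4) = (5.51×10⁹)^(1/4) = 272 K.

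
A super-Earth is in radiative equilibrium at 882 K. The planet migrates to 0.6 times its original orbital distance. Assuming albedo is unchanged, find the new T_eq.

T_eq ∝ L^(1/4) · d^(−1/2).
T′ = 882 / 0.6^(1/2) = 1140 K.

T_eq ≈ 1140 K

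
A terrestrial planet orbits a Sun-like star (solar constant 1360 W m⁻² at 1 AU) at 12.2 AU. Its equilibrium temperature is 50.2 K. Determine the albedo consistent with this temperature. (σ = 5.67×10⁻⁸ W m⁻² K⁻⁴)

Flux at 12.2 AU: S = 1360/12.2² = 9.14 W m⁻².
From T_eq⁴ = S(1−A)/(4σ): 1−A = 4σT_eq⁴/S.
1−A = 4 × 5.67×10⁻⁸ × (50.2)⁴ / 9.14 = 0.158.

A ≈ 0.84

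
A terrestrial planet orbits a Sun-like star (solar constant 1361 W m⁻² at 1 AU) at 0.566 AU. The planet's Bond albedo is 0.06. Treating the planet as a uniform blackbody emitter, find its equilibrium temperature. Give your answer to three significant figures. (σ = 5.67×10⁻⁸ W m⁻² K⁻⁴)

T_eq ≈ 364 K

Flux at 0.566 AU: S = 1361/0.566² = 4250 W m⁻².
Energy balance: absorbed = emitted ⇒ πR²·S(1−A) = 4πR²·σT_eq⁴, so T_eq⁴ = S(1−A)/(4σ).
T_eq = [4250 × 0.94 / (4 × 5.67×10⁻⁸)]^(1/4) = (1.76×10¹⁰)^(1/4) = 364 K.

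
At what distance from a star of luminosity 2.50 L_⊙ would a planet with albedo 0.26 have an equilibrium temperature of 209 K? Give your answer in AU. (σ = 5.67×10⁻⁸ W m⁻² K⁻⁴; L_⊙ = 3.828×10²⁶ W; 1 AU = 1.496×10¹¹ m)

L = 2.50 × 3.828×10²⁶ = 9.57×10²⁶ W.
From T_eq⁴ = L(1−A)/(16πσd²): d = √[L(1−A)/(16πσT_eq⁴)].
d = √[9.57×10²⁶ × 0.74 / (16π × 5.67×10⁻⁸ × (209)⁴)] = 3.61×10¹¹ m = 2.41 AU.

d ≈ 2.41 AU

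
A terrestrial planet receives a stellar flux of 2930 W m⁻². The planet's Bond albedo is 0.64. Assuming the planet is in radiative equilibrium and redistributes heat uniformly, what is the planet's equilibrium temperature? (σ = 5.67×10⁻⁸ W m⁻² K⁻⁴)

T_eq ≈ 261 K

Energy balance: absorbed = emitted ⇒ πR²·S(1−A) = 4πR²·σT_eq⁴, so T_eq⁴ = S(1−A)/(4σ).
T_eq = [2930 × 0.36 / (4 × 5.67×10⁻⁸)]^(1/4) = (4.65×10⁹)^(1/4) = 261 K.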